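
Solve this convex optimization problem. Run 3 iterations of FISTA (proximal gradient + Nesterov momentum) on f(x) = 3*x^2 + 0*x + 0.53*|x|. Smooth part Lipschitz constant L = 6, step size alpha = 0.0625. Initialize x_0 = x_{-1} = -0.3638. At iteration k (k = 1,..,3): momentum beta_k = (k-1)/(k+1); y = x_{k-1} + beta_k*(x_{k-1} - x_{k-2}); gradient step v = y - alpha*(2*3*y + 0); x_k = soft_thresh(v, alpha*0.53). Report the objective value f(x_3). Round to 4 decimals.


FISTA on f(x) = 3*x^2 + 0*x + 0.53*|x|
L = 6, alpha = 0.0625
Iteration 1: beta = 0.0, y = -0.3638 + 0.0*(-0.3638 + 0.3638) = -0.3638
  grad(y) = -2.1828, v = y - alpha*grad = -0.2274
  prox(v) = soft_thresh(-0.2274, 0.0331) = -0.1943
Iteration 2: beta = 0.3333, y = -0.1943 + 0.3333*(-0.1943 + 0.3638) = -0.1377
  grad(y) = -0.8264, v = y - alpha*grad = -0.0861
  prox(v) = soft_thresh(-0.0861, 0.0331) = -0.053
Iteration 3: beta = 0.5, y = -0.053 + 0.5*(-0.053 + 0.1943) = 0.0177
  grad(y) = 0.1061, v = y - alpha*grad = 0.0111
  prox(v) = soft_thresh(0.0111, 0.0331) = 0.0
f(x_3) = 3*0.0^2 + 0*0.0 + 0.53*|0.0| = 0.0


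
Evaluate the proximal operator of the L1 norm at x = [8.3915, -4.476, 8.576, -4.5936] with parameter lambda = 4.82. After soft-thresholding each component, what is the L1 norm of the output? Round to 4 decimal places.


Soft-thresholding with lambda = 4.82:
prox(8.3915) = sign(8.3915)*max(|8.3915| - 4.82, 0) = 3.5715
prox(-4.476) = sign(-4.476)*max(|-4.476| - 4.82, 0) = 0.0
prox(8.576) = sign(8.576)*max(|8.576| - 4.82, 0) = 3.756
prox(-4.5936) = sign(-4.5936)*max(|-4.5936| - 4.82, 0) = 0.0
prox(x) = [3.5715, 0.0, 3.756, 0.0]
||prox(x)||_1 = 3.5715 + 0.0 + 3.756 + 0.0 = 7.3275


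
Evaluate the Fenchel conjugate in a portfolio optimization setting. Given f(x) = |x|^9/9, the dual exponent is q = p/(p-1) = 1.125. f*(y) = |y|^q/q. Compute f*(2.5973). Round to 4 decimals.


The conjugate exponent q satisfies 1/p + 1/q = 1.
p = 9, so q = 9/(9 - 1) = 1.125
|y|^q = 2.5973^1.125 = 2.9264
f*(2.5973) = 2.9264 / 1.125 = 2.6013


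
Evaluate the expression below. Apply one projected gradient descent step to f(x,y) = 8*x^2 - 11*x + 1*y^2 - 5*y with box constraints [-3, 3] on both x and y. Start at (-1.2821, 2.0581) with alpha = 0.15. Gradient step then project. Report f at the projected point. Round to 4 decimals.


Step 1: Compute gradient at (-1.2821, 2.0581).
grad_x = 2*8*-1.2821 - 11 = -31.5136
grad_y = 2*1*2.0581 - 5 = -0.8838
Step 2: Gradient step.
x_raw = -1.2821 - 0.15*-31.5136 = 3.4449
y_raw = 2.0581 - 0.15*-0.8838 = 2.1907
Step 3: Project onto [-3, 3].
x_proj = clip(3.4449) = 3.0
y_proj = clip(2.1907) = 2.1907
Step 4: Evaluate f.
f(3.0, 2.1907) = 32.8457


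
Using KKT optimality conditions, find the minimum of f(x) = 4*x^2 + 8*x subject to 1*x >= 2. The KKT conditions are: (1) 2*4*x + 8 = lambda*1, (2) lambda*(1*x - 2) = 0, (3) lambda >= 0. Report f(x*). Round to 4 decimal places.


Step 1: Try lambda = 0 (constraint inactive).
x_unc = -8/(2*4) = -1.0
Check: 1*-1.0 = -1.0 < 2 -- violated!
Step 2: Constraint must be active: 1*x = 2
x* = 2/1 = 2.0
lambda = (2*4*2.0 + 8)/1 = 24.0
Step 3: Compute optimal value.
f(x*) = 4*2.0^2 + 8*2.0 = 32.0


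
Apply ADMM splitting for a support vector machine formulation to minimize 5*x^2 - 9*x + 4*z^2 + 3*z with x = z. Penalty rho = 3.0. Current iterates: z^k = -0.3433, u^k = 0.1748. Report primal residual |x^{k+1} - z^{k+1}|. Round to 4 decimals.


ADMM iteration with rho = 3.0, z^k = -0.3433, u^k = 0.1748
Step 1: x-update.
Minimize 5*x^2 - 9*x + (3.0/2)*(x + 0.3433 + 0.1748)^2
FOC: (2*5 + 3.0)*x = 9 + 3.0*(-0.3433 - 0.1748)
x^{k+1} = 0.5727
Step 2: z-update.
Minimize 4*z^2 + 3*z + (3.0/2)*(0.5727 - z + 0.1748)^2
FOC: (2*4 + 3.0)*z = -3 + 3.0*(0.5727 + 0.1748)
z^{k+1} = -0.0689
Step 3: u-update.
u^{k+1} = 0.1748 + 0.5727 + 0.0689 = 0.8164
Step 4: Primal residual = |0.5727 + 0.0689| = 0.6416


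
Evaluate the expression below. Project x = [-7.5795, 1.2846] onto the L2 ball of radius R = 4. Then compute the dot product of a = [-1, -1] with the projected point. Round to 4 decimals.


Step 1: Compute ||x|| (intermediates to 6 decimals).
||x|| = sqrt((-7.5795)^2 + 1.2846^2) = 7.687589
Step 2: Project.
Since ||x|| > R, scale = R/||x|| = 4/7.687589 = 0.520319, proj(x) = scale * x
proj(x) = [-3.943758, 0.668402]
Step 3: Dot product.
a^T * proj(x) = -1*(-3.943758) - 1*0.668402 = 3.2754


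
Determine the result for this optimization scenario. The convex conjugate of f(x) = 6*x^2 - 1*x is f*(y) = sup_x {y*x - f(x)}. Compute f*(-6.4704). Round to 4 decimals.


f*(y) = sup_x {y*x - a*x^2 - b*x} = sup_x {(y-b)*x - a*x^2}
FOC: (y - b) - 2a*x = 0 => x* = (y - b)/(2a)
x* = (-6.4704 + 1)/(2*6) = -0.4559
f*(-6.4704) = (y-b)^2/(4a) = (-6.4704 + 1)^2/(4*6)
= 29.9253/24 = 1.2469


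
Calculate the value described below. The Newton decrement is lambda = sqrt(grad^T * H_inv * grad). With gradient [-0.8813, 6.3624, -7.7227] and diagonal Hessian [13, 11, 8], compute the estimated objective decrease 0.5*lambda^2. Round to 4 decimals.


Step 1: H is diagonal, so H^(-1) * g = [-0.0678, 0.5784, -0.9653].
Step 2: g^T H^(-1) g = sum_i g_i^2 / H_ii
  = (-0.8813)^2/13 + (6.3624)^2/11 + (-7.7227)^2/8
  = 0.0597 + 3.68 + 7.455 = 11.1948
Step 3: Objective decrease = 0.5 * g^T H^(-1) g = 5.5974


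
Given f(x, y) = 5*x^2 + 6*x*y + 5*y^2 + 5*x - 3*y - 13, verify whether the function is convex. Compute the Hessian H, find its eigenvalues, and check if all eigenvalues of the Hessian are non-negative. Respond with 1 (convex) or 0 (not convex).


The Hessian of f(x,y) = 5*x^2 + 6*x*y + 5*y^2 + 5*x - 3*y - 13 is:
H = [[10, 6], [6, 10]]
Trace = 10 + 10 = 20
Determinant = 10*10 - (6)^2 = 64
Discriminant = (20)^2 - 4*64 = 144.0
Eigenvalues: lambda_1 = 4.0, lambda_2 = 16.0
The function is convex.

1


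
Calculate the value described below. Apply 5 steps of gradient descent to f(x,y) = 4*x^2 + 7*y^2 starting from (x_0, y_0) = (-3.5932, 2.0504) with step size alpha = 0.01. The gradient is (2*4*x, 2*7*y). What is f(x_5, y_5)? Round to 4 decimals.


Gradient descent on f(x,y) = 4*x^2 + 7*y^2.
Starting point: (-3.5932, 2.0504), alpha = 0.01
Step 1: grad_x = 2*4*-3.5932 = -28.7456, grad_y = 2*7*2.0504 = 28.7056
  x_1 = -3.5932 - 0.01*-28.7456 = -3.3057
  y_1 = 2.0504 - 0.01*28.7056 = 1.7633
Step 2: grad_x = 2*4*-3.3057 = -26.446, grad_y = 2*7*1.7633 = 24.6868
  x_2 = -3.3057 - 0.01*-26.446 = -3.0413
  y_2 = 1.7633 - 0.01*24.6868 = 1.5165
Step 3: grad_x = 2*4*-3.0413 = -24.3303, grad_y = 2*7*1.5165 = 21.2307
  x_3 = -3.0413 - 0.01*-24.3303 = -2.798
  y_3 = 1.5165 - 0.01*21.2307 = 1.3042
Step 4: grad_x = 2*4*-2.798 = -22.3839, grad_y = 2*7*1.3042 = 18.2584
  x_4 = -2.798 - 0.01*-22.3839 = -2.5741
  y_4 = 1.3042 - 0.01*18.2584 = 1.1216
Step 5: grad_x = 2*4*-2.5741 = -20.5931, grad_y = 2*7*1.1216 = 15.7022
  x_5 = -2.5741 - 0.01*-20.5931 = -2.3682
  y_5 = 1.1216 - 0.01*15.7022 = 0.9646
f(-2.3682, 0.9646) = 4*(-2.3682)^2 + 7*0.9646^2 = 28.9464


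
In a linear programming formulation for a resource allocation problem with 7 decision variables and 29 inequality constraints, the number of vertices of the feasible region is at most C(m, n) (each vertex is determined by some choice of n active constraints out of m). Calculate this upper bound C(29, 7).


Each vertex corresponds to some choice of n active constraints out of m, so the number of vertices is at most C(m, n) = m! / (n!(m-n)!).
m = 29, n = 7
Numerator: 29 * 28 * 27 * 26 * 25 * 24 * 23
Denominator: 7! = 5040
C(29, 7) = 1560780


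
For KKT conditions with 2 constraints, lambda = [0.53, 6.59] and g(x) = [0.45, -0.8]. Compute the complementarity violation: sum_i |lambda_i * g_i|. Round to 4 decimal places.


KKT complementary slackness check:
lambda_1 * g_1 = 0.53 * 0.45 = 0.2385
lambda_2 * g_2 = 6.59 * -0.8 = -5.272
Total violation = 0.2385 + 5.272 = 5.5105


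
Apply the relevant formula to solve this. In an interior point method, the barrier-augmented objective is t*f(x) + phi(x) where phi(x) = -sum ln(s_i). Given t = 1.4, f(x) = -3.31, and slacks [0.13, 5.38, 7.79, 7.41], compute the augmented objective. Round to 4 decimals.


Step 1: Compute log-barrier.
ln values: [-2.0402, 1.6827, 2.0528, 2.0028]
phi = -(-2.0402 + 1.6827 + 2.0528 + 2.0028) = -3.6981
Step 2: Compute augmented objective.
t*f(x) = 1.4*-3.31 = -4.634
Total = -4.634 - 3.6981 = -8.3321


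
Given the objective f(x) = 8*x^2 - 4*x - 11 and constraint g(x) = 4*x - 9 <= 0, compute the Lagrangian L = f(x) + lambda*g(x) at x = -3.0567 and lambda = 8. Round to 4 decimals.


Step 1: Evaluate f(x).
f(-3.0567) = 8*(-3.0567)^2 - 4*(-3.0567) - 11 = 75.9741
Step 2: Evaluate g(x).
g(-3.0567) = 4*-3.0567 - 9 = -21.2268
Step 3: Compute Lagrangian.
L = 75.9741 + 8*-21.2268 = -93.8403


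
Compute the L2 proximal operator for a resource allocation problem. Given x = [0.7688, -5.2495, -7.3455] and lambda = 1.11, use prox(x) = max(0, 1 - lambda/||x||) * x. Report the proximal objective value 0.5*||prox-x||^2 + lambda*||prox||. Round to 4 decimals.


Step 1: Compute ||x||.
||x|| = 9.0612
Step 2: Compute scaling factor.
scale = max(0, 1 - 1.11/9.0612) = 0.8775
Step 3: prox(x) = [0.6746, -4.6064, -6.4457]
||prox(x)|| = 7.9512
Step 4: Proximal objective.
0.5*||prox-x||^2 = 0.6161
lambda*||prox|| = 8.8258
Total = 9.4418


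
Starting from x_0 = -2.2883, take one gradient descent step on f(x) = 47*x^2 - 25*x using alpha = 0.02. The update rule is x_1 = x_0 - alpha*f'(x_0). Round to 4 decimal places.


We compute the gradient at x_0 and apply the update.
f'(x) = 94*x - 25
f'(-2.2883) = 94*-2.2883 - 25 = -240.1002
x_1 = -2.2883 - 0.02*-240.1002 = 2.5137


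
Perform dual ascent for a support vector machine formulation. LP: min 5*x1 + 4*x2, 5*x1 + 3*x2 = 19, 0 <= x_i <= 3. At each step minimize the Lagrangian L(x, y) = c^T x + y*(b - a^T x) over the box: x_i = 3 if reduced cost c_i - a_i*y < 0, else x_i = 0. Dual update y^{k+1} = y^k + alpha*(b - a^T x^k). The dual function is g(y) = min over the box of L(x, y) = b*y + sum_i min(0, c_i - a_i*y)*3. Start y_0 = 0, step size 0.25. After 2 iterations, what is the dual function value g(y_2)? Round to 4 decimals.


Dual ascent for LP: min 5*x1 + 4*x2, 5*x1 + 3*x2 = 19, 0 <= x_i <= 3
Step 1: y^k = 0.0, reduced costs: (5.0, 4.0)
  x^k = (0.0, 0.0), subgradient = b - a^T x = 19.0
  y^{k+1} = 0.0 + 0.25*19.0 = 4.75
Step 2: y^k = 4.75, reduced costs: (-18.75, -10.25)
  x^k = (3.0, 3.0), subgradient = b - a^T x = -5.0
  y^{k+1} = 4.75 + 0.25*-5.0 = 3.5
Dual objective at y_2 = 3.5: reduced costs (-12.5, -6.5), box minimizer x = (3.0, 3.0)
g(y_2) = b*y + (c1 - a1*y)*x1 + (c2 - a2*y)*x2 = 19*3.5 + (-12.5)*3.0 + (-6.5)*3.0 = 66.5 - 37.5 - 19.5 = 9.5


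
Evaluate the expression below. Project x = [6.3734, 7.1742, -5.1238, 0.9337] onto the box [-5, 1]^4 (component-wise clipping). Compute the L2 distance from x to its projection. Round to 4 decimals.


Project each component onto [-5, 1].
clip(6.3734) = 1.0, clip(7.1742) = 1.0, clip(-5.1238) = -5.0, clip(0.9337) = 0.9337
Projection = [1.0, 1.0, -5.0, 0.9337]
Squared diffs: [28.8734, 38.1207, 0.0153, 0.0]
Distance = sqrt(67.0094) = 8.1859


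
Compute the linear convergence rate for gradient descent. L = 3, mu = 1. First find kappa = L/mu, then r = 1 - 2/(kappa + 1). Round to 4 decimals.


Step 1: Compute the condition number.
kappa = L/mu = 3/1 = 3.0
Step 2: Compute the convergence rate.
r = 1 - 2/(kappa + 1) = 1 - 2*mu/(L + mu) = (L - mu)/(L + mu) = 2/4 = 0.5


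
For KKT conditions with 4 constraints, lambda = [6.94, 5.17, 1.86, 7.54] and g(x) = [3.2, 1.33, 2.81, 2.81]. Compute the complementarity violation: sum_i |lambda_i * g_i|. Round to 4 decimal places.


KKT complementary slackness check:
lambda_1 * g_1 = 6.94 * 3.2 = 22.208
lambda_2 * g_2 = 5.17 * 1.33 = 6.8761
lambda_3 * g_3 = 1.86 * 2.81 = 5.2266
lambda_4 * g_4 = 7.54 * 2.81 = 21.1874
Total violation = 22.208 + 6.8761 + 5.2266 + 21.1874 = 55.4981


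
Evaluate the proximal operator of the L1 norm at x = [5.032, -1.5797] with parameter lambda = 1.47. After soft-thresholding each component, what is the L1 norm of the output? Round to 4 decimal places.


Soft-thresholding with lambda = 1.47:
prox(5.032) = sign(5.032)*max(|5.032| - 1.47, 0) = 3.562
prox(-1.5797) = sign(-1.5797)*max(|-1.5797| - 1.47, 0) = -0.1097
prox(x) = [3.562, -0.1097]
||prox(x)||_1 = 3.562 + 0.1097 = 3.6717


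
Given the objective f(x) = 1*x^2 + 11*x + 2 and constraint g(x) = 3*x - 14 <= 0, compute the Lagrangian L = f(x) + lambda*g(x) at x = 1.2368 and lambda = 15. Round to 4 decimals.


Step 1: Evaluate f(x).
f(1.2368) = 1*1.2368^2 + 11*1.2368 + 2 = 17.1345
Step 2: Evaluate g(x).
g(1.2368) = 3*1.2368 - 14 = -10.2896
Step 3: Compute Lagrangian.
L = 17.1345 + 15*-10.2896 = -137.2095


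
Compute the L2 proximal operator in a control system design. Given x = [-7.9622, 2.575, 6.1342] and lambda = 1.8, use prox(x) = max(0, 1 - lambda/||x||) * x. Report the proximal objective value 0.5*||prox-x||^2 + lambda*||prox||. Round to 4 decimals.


Step 1: Compute ||x||.
||x|| = 10.3757
Step 2: Compute scaling factor.
scale = max(0, 1 - 1.8/10.3757) = 0.8265
Step 3: prox(x) = [-6.5809, 2.1283, 5.07]
||prox(x)|| = 8.5757
Step 4: Proximal objective.
0.5*||prox-x||^2 = 1.62
lambda*||prox|| = 15.4363
Total = 17.0563


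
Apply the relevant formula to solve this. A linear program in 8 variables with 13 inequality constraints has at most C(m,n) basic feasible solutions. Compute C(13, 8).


Each vertex corresponds to some choice of n active constraints out of m, so the number of vertices is at most C(m, n) = m! / (n!(m-n)!).
m = 13, n = 8
Numerator: 13 * 12 * 11 * 10 * 9 * 8 * 7 * 6
Denominator: 8! = 40320
C(13, 8) = 1287


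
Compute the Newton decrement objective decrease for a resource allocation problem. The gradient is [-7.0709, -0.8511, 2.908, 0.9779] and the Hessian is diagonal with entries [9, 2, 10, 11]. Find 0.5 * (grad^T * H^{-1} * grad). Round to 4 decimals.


Step 1: H is diagonal, so H^(-1) * g = [-0.7857, -0.4256, 0.2908, 0.0889].
Step 2: g^T H^(-1) g = sum_i g_i^2 / H_ii
  = (-7.0709)^2/9 + (-0.8511)^2/2 + (2.908)^2/10 + (0.9779)^2/11
  = 5.5553 + 0.3622 + 0.8456 + 0.0869 = 6.8501
Step 3: Objective decrease = 0.5 * g^T H^(-1) g = 3.425


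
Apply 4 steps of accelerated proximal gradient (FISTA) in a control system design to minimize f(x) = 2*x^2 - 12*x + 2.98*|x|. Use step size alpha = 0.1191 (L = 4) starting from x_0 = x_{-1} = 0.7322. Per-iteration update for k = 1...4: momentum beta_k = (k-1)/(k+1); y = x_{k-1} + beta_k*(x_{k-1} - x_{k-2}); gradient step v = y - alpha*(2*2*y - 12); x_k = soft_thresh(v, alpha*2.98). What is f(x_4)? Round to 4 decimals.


FISTA on f(x) = 2*x^2 - 12*x + 2.98*|x|
L = 4, alpha = 0.1191
Iteration 1: beta = 0.0, y = 0.7322 + 0.0*(0.7322 - 0.7322) = 0.7322
  grad(y) = -9.0712, v = y - alpha*grad = 1.8126
  prox(v) = soft_thresh(1.8126, 0.3549) = 1.4577
Iteration 2: beta = 0.3333, y = 1.4577 + 0.3333*(1.4577 - 0.7322) = 1.6995
  grad(y) = -5.2021, v = y - alpha*grad = 2.319
  prox(v) = soft_thresh(2.319, 0.3549) = 1.9641
Iteration 3: beta = 0.5, y = 1.9641 + 0.5*(1.9641 - 1.4577) = 2.2174
  grad(y) = -3.1305, v = y - alpha*grad = 2.5902
  prox(v) = soft_thresh(2.5902, 0.3549) = 2.2353
Iteration 4: beta = 0.6, y = 2.2353 + 0.6*(2.2353 - 1.9641) = 2.398
  grad(y) = -2.408, v = y - alpha*grad = 2.6848
  prox(v) = soft_thresh(2.6848, 0.3549) = 2.3299
f(x_4) = 2*2.3299^2 - 12*2.3299 + 2.98*|2.3299| = -10.1588


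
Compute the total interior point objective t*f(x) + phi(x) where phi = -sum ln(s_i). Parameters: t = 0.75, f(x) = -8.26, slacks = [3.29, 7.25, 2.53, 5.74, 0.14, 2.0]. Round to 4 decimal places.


Step 1: Compute log-barrier.
ln values: [1.1909, 1.981, 0.9282, 1.7475, -1.9661, 0.6931]
phi = -(1.1909 + 1.981 + 0.9282 + 1.7475 - 1.9661 + 0.6931) = -4.5746
Step 2: Compute augmented objective.
t*f(x) = 0.75*-8.26 = -6.195
Total = -6.195 - 4.5746 = -10.7696


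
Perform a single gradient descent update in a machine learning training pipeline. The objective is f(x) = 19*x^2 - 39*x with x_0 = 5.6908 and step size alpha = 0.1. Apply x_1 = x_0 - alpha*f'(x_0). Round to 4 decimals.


We compute the gradient at x_0 and apply the update.
f'(x) = 38*x - 39
f'(5.6908) = 38*5.6908 - 39 = 177.2504
x_1 = 5.6908 - 0.1*177.2504 = -12.0342


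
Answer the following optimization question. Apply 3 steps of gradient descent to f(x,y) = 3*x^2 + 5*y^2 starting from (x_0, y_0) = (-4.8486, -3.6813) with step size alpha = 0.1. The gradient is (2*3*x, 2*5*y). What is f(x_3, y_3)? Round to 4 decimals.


Gradient descent on f(x,y) = 3*x^2 + 5*y^2.
Starting point: (-4.8486, -3.6813), alpha = 0.1
Step 1: grad_x = 2*3*-4.8486 = -29.0916, grad_y = 2*5*-3.6813 = -36.813
  x_1 = -4.8486 - 0.1*-29.0916 = -1.9394
  y_1 = -3.6813 - 0.1*-36.813 = 0.0
Step 2: grad_x = 2*3*-1.9394 = -11.6366, grad_y = 2*5*0.0 = 0.0
  x_2 = -1.9394 - 0.1*-11.6366 = -0.7758
  y_2 = 0.0 - 0.1*0.0 = 0.0
Step 3: grad_x = 2*3*-0.7758 = -4.6547, grad_y = 2*5*0.0 = 0.0
  x_3 = -0.7758 - 0.1*-4.6547 = -0.3103
  y_3 = 0.0 - 0.1*0.0 = 0.0
f(-0.3103, 0.0) = 3*(-0.3103)^2 + 5*0.0^2 = 0.2889


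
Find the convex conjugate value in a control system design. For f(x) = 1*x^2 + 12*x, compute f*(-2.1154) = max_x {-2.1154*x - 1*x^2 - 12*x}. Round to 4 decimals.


f*(y) = sup_x {y*x - a*x^2 - b*x} = sup_x {(y-b)*x - a*x^2}
FOC: (y - b) - 2a*x = 0 => x* = (y - b)/(2a)
x* = (-2.1154 - 12)/(2*1) = -7.0577
f*(-2.1154) = (y-b)^2/(4a) = (-2.1154 - 12)^2/(4*1)
= 199.2445/4 = 49.8111


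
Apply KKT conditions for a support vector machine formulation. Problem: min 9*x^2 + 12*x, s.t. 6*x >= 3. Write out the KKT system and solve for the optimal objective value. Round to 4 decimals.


Step 1: Try lambda = 0 (constraint inactive).
x_unc = -12/(2*9) = -0.6667
Check: 6*-0.6667 = -4.0002 < 3 -- violated!
Step 2: Constraint must be active: 6*x = 3
x* = 3/6 = 0.5
lambda = (2*9*0.5 + 12)/6 = 3.5
Step 3: Compute optimal value.
f(x*) = 9*0.5^2 + 12*0.5 = 8.25


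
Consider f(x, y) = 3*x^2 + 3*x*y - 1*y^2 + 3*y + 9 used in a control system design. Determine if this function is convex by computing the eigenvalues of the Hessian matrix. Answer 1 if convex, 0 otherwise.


The Hessian of f(x,y) = 3*x^2 + 3*x*y - 1*y^2 + 3*y + 9 is:
H = [[6, 3], [3, -2]]
Trace = 6 - 2 = 4
Determinant = 6*-2 - (3)^2 = -21
Discriminant = (4)^2 - 4*-21 = 100.0
Eigenvalues: lambda_1 = -3.0, lambda_2 = 7.0
The function is not convex.

0


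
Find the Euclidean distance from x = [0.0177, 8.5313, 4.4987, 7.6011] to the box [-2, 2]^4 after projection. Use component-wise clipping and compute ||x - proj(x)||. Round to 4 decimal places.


Project each component onto [-2, 2].
clip(0.0177) = 0.0177, clip(8.5313) = 2.0, clip(4.4987) = 2.0, clip(7.6011) = 2.0
Projection = [0.0177, 2.0, 2.0, 2.0]
Squared diffs: [0.0, 42.6579, 6.2435, 31.3723]
Distance = sqrt(80.2737) = 8.9596


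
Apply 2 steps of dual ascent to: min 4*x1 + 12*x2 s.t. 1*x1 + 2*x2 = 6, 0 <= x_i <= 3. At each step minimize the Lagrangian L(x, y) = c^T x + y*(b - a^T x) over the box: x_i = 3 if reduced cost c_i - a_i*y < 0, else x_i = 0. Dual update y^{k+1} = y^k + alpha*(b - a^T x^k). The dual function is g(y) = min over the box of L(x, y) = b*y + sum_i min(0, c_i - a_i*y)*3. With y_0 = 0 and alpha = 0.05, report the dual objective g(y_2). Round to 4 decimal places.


Dual ascent for LP: min 4*x1 + 12*x2, 1*x1 + 2*x2 = 6, 0 <= x_i <= 3
Step 1: y^k = 0.0, reduced costs: (4.0, 12.0)
  x^k = (0.0, 0.0), subgradient = b - a^T x = 6.0
  y^{k+1} = 0.0 + 0.05*6.0 = 0.3
Step 2: y^k = 0.3, reduced costs: (3.7, 11.4)
  x^k = (0.0, 0.0), subgradient = b - a^T x = 6.0
  y^{k+1} = 0.3 + 0.05*6.0 = 0.6
Dual objective at y_2 = 0.6: reduced costs (3.4, 10.8), box minimizer x = (0.0, 0.0)
g(y_2) = b*y + (c1 - a1*y)*x1 + (c2 - a2*y)*x2 = 6*0.6 + 3.4*0.0 + 10.8*0.0 = 3.6 + 0.0 + 0.0 = 3.6


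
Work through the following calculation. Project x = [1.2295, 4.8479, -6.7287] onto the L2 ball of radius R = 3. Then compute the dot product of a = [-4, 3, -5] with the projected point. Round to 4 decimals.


Step 1: Compute ||x|| (intermediates to 6 decimals).
||x|| = sqrt(1.2295^2 + 4.8479^2 + (-6.7287)^2) = 8.383866
Step 2: Project.
Since ||x|| > R, scale = R/||x|| = 3/8.383866 = 0.35783, proj(x) = scale * x
proj(x) = [0.439952, 1.734724, -2.407731]
Step 3: Dot product.
a^T * proj(x) = -4*0.439952 + 3*1.734724 - 5*(-2.407731) = 15.483


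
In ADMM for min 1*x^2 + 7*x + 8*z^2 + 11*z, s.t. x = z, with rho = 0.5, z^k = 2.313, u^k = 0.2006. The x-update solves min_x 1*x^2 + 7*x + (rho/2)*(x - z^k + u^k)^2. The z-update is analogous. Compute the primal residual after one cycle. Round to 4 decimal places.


ADMM iteration with rho = 0.5, z^k = 2.313, u^k = 0.2006
Step 1: x-update.
Minimize 1*x^2 + 7*x + (0.5/2)*(x - 2.313 + 0.2006)^2
FOC: (2*1 + 0.5)*x = -7 + 0.5*(2.313 - 0.2006)
x^{k+1} = -2.3775
Step 2: z-update.
Minimize 8*z^2 + 11*z + (0.5/2)*(-2.3775 - z + 0.2006)^2
FOC: (2*8 + 0.5)*z = -11 + 0.5*(-2.3775 + 0.2006)
z^{k+1} = -0.7326
Step 3: u-update.
u^{k+1} = 0.2006 - 2.3775 + 0.7326 = -1.4443
Step 4: Primal residual = |-2.3775 + 0.7326| = 1.6449


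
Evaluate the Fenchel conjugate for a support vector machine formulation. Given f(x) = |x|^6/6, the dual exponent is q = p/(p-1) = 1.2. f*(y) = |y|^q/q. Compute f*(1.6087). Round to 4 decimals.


The conjugate exponent q satisfies 1/p + 1/q = 1.
p = 6, so q = 6/(6 - 1) = 1.2
|y|^q = 1.6087^1.2 = 1.7692
f*(1.6087) = 1.7692 / 1.2 = 1.4743


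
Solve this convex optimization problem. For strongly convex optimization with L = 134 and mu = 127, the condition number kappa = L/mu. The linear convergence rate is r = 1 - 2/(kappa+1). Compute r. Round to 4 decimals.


Step 1: Compute the condition number.
kappa = L/mu = 134/127 = 1.0551
Step 2: Compute the convergence rate.
r = 1 - 2/(kappa + 1) = 1 - 2*mu/(L + mu) = (L - mu)/(L + mu) = 7/261 = 0.0268


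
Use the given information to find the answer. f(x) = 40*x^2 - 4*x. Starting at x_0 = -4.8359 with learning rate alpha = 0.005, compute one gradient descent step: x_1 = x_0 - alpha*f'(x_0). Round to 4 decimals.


We compute the gradient at x_0 and apply the update.
f'(x) = 80*x - 4
f'(-4.8359) = 80*-4.8359 - 4 = -390.872
x_1 = -4.8359 - 0.005*-390.872 = -2.8815


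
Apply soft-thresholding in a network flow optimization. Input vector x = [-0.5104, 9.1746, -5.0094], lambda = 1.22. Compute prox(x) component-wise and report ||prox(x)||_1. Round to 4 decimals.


Soft-thresholding with lambda = 1.22:
prox(-0.5104) = sign(-0.5104)*max(|-0.5104| - 1.22, 0) = 0.0
prox(9.1746) = sign(9.1746)*max(|9.1746| - 1.22, 0) = 7.9546
prox(-5.0094) = sign(-5.0094)*max(|-5.0094| - 1.22, 0) = -3.7894
prox(x) = [0.0, 7.9546, -3.7894]
||prox(x)||_1 = 0.0 + 7.9546 + 3.7894 = 11.744


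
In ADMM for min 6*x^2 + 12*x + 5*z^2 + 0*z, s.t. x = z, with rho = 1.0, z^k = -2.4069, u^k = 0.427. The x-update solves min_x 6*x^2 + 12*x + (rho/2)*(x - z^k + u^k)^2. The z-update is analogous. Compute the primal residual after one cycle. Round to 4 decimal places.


ADMM iteration with rho = 1.0, z^k = -2.4069, u^k = 0.427
Step 1: x-update.
Minimize 6*x^2 + 12*x + (1.0/2)*(x + 2.4069 + 0.427)^2
FOC: (2*6 + 1.0)*x = -12 + 1.0*(-2.4069 - 0.427)
x^{k+1} = -1.1411
Step 2: z-update.
Minimize 5*z^2 + 0*z + (1.0/2)*(-1.1411 - z + 0.427)^2
FOC: (2*5 + 1.0)*z = 0 + 1.0*(-1.1411 + 0.427)
z^{k+1} = -0.0649
Step 3: u-update.
u^{k+1} = 0.427 - 1.1411 + 0.0649 = -0.6492
Step 4: Primal residual = |-1.1411 + 0.0649| = 1.0762


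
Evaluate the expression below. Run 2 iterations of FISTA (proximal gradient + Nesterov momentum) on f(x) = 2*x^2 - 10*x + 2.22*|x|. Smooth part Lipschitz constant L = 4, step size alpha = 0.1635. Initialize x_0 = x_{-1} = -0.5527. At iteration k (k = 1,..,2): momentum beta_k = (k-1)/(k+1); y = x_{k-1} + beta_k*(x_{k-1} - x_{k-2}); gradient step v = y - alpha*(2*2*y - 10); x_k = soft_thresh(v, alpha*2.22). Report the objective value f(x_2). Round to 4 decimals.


FISTA on f(x) = 2*x^2 - 10*x + 2.22*|x|
L = 4, alpha = 0.1635
Iteration 1: beta = 0.0, y = -0.5527 + 0.0*(-0.5527 + 0.5527) = -0.5527
  grad(y) = -12.2108, v = y - alpha*grad = 1.4438
  prox(v) = soft_thresh(1.4438, 0.363) = 1.0808
Iteration 2: beta = 0.3333, y = 1.0808 + 0.3333*(1.0808 + 0.5527) = 1.6253
  grad(y) = -3.4988, v = y - alpha*grad = 2.1974
  prox(v) = soft_thresh(2.1974, 0.363) = 1.8344
f(x_2) = 2*1.8344^2 - 10*1.8344 + 2.22*|1.8344| = -7.5416


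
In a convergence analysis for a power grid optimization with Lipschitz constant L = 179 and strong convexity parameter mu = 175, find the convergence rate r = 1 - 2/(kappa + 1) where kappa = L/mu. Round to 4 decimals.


Step 1: Compute the condition number.
kappa = L/mu = 179/175 = 1.0229
Step 2: Compute the convergence rate.
r = 1 - 2/(kappa + 1) = 1 - 2*mu/(L + mu) = (L - mu)/(L + mu) = 4/354 = 0.0113


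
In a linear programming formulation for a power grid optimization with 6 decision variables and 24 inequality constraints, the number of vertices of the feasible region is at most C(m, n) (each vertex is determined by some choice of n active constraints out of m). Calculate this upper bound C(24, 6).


Each vertex corresponds to some choice of n active constraints out of m, so the number of vertices is at most C(m, n) = m! / (n!(m-n)!).
m = 24, n = 6
Numerator: 24 * 23 * 22 * 21 * 20 * 19
Denominator: 6! = 720
C(24, 6) = 134596


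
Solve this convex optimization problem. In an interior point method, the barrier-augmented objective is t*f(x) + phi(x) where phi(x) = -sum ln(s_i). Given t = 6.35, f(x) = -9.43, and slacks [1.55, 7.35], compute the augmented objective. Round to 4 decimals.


Step 1: Compute log-barrier.
ln values: [0.4383, 1.9947]
phi = -(0.4383 + 1.9947) = -2.433
Step 2: Compute augmented objective.
t*f(x) = 6.35*-9.43 = -59.8805
Total = -59.8805 - 2.433 = -62.3135


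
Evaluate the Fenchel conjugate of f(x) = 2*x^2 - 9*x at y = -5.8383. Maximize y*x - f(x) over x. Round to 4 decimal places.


f*(y) = sup_x {y*x - a*x^2 - b*x} = sup_x {(y-b)*x - a*x^2}
FOC: (y - b) - 2a*x = 0 => x* = (y - b)/(2a)
x* = (-5.8383 + 9)/(2*2) = 0.7904
f*(-5.8383) = (y-b)^2/(4a) = (-5.8383 + 9)^2/(4*2)
= 9.9963/8 = 1.2495


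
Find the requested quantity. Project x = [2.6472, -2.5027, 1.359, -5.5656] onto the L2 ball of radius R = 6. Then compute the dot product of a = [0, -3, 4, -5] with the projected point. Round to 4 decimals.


Step 1: Compute ||x|| (intermediates to 6 decimals).
||x|| = sqrt(2.6472^2 + (-2.5027)^2 + 1.359^2 + (-5.5656)^2) = 6.789253
Step 2: Project.
Since ||x|| > R, scale = R/||x|| = 6/6.789253 = 0.88375, proj(x) = scale * x
proj(x) = [2.339463, -2.211761, 1.201016, -4.918599]
Step 3: Dot product.
a^T * proj(x) = 0*2.339463 - 3*(-2.211761) + 4*1.201016 - 5*(-4.918599) = 36.0323


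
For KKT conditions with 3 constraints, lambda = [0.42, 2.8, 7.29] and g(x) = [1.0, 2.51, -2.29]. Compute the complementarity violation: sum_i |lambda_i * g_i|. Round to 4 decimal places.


KKT complementary slackness check:
lambda_1 * g_1 = 0.42 * 1.0 = 0.42
lambda_2 * g_2 = 2.8 * 2.51 = 7.028
lambda_3 * g_3 = 7.29 * -2.29 = -16.6941
Total violation = 0.42 + 7.028 + 16.6941 = 24.1421


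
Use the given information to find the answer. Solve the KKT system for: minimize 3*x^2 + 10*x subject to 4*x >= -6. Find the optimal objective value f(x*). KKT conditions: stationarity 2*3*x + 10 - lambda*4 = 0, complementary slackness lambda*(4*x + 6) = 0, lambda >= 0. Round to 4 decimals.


Step 1: Try lambda = 0 (constraint inactive).
x_unc = -10/(2*3) = -1.6667
Check: 4*-1.6667 = -6.6668 < -6 -- violated!
Step 2: Constraint must be active: 4*x = -6
x* = -6/4 = -1.5
lambda = (2*3*(-1.5) + 10)/4 = 0.25
Step 3: Compute optimal value.
f(x*) = 3*(-1.5)^2 + 10*(-1.5) = -8.25


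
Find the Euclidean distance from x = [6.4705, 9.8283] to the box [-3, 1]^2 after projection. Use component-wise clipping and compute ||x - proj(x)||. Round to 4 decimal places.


Project each component onto [-3, 1].
clip(6.4705) = 1.0, clip(9.8283) = 1.0
Projection = [1.0, 1.0]
Squared diffs: [29.9264, 77.9389]
Distance = sqrt(107.8653) = 10.3858


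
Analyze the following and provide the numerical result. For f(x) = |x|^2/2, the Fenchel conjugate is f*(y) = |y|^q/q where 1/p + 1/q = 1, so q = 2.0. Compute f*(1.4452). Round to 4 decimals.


The conjugate exponent q satisfies 1/p + 1/q = 1.
p = 2, so q = 2/(2 - 1) = 2.0
|y|^q = 1.4452^2.0 = 2.0886
f*(1.4452) = 2.0886 / 2.0 = 1.0443


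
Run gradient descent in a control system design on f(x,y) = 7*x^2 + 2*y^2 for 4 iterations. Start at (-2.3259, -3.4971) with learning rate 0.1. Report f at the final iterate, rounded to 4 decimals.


Gradient descent on f(x,y) = 7*x^2 + 2*y^2.
Starting point: (-2.3259, -3.4971), alpha = 0.1
Step 1: grad_x = 2*7*-2.3259 = -32.5626, grad_y = 2*2*-3.4971 = -13.9884
  x_1 = -2.3259 - 0.1*-32.5626 = 0.9304
  y_1 = -3.4971 - 0.1*-13.9884 = -2.0983
Step 2: grad_x = 2*7*0.9304 = 13.025, grad_y = 2*2*-2.0983 = -8.393
  x_2 = 0.9304 - 0.1*13.025 = -0.3721
  y_2 = -2.0983 - 0.1*-8.393 = -1.259
Step 3: grad_x = 2*7*-0.3721 = -5.21, grad_y = 2*2*-1.259 = -5.0358
  x_3 = -0.3721 - 0.1*-5.21 = 0.1489
  y_3 = -1.259 - 0.1*-5.0358 = -0.7554
Step 4: grad_x = 2*7*0.1489 = 2.084, grad_y = 2*2*-0.7554 = -3.0215
  x_4 = 0.1489 - 0.1*2.084 = -0.0595
  y_4 = -0.7554 - 0.1*-3.0215 = -0.4532
f(-0.0595, -0.4532) = 7*(-0.0595)^2 + 2*(-0.4532)^2 = 0.4356


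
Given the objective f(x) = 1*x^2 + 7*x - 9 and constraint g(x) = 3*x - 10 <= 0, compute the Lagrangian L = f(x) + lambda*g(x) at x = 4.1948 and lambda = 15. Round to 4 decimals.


Step 1: Evaluate f(x).
f(4.1948) = 1*4.1948^2 + 7*4.1948 - 9 = 37.9599
Step 2: Evaluate g(x).
g(4.1948) = 3*4.1948 - 10 = 2.5844
Step 3: Compute Lagrangian.
L = 37.9599 + 15*2.5844 = 76.7259


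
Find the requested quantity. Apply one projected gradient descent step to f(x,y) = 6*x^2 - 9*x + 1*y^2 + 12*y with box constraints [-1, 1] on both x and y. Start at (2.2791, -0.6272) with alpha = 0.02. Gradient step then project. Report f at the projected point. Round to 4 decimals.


Step 1: Compute gradient at (2.2791, -0.6272).
grad_x = 2*6*2.2791 - 9 = 18.3492
grad_y = 2*1*-0.6272 + 12 = 10.7456
Step 2: Gradient step.
x_raw = 2.2791 - 0.02*18.3492 = 1.9121
y_raw = -0.6272 - 0.02*10.7456 = -0.8421
Step 3: Project onto [-1, 1].
x_proj = clip(1.9121) = 1.0
y_proj = clip(-0.8421) = -0.8421
Step 4: Evaluate f.
f(1.0, -0.8421) = -12.3962


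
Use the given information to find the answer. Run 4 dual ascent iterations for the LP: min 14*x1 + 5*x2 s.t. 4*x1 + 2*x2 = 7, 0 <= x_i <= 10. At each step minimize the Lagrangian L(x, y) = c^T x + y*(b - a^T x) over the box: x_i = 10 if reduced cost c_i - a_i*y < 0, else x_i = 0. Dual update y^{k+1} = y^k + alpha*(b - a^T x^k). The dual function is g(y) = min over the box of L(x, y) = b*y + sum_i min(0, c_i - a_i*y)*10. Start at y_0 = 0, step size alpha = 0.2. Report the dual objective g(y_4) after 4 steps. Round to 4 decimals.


Dual ascent for LP: min 14*x1 + 5*x2, 4*x1 + 2*x2 = 7, 0 <= x_i <= 10
Step 1: y^k = 0.0, reduced costs: (14.0, 5.0)
  x^k = (0.0, 0.0), subgradient = b - a^T x = 7.0
  y^{k+1} = 0.0 + 0.2*7.0 = 1.4
Step 2: y^k = 1.4, reduced costs: (8.4, 2.2)
  x^k = (0.0, 0.0), subgradient = b - a^T x = 7.0
  y^{k+1} = 1.4 + 0.2*7.0 = 2.8
Step 3: y^k = 2.8, reduced costs: (2.8, -0.6)
  x^k = (0.0, 10.0), subgradient = b - a^T x = -13.0
  y^{k+1} = 2.8 + 0.2*-13.0 = 0.2
Step 4: y^k = 0.2, reduced costs: (13.2, 4.6)
  x^k = (0.0, 0.0), subgradient = b - a^T x = 7.0
  y^{k+1} = 0.2 + 0.2*7.0 = 1.6
Dual objective at y_4 = 1.6: reduced costs (7.6, 1.8), box minimizer x = (0.0, 0.0)
g(y_4) = b*y + (c1 - a1*y)*x1 + (c2 - a2*y)*x2 = 7*1.6 + 7.6*0.0 + 1.8*0.0 = 11.2 + 0.0 + 0.0 = 11.2


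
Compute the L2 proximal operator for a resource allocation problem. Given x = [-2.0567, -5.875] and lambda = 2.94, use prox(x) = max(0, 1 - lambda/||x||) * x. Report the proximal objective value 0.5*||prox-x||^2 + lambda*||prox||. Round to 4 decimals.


Step 1: Compute ||x||.
||x|| = 6.2246
Step 2: Compute scaling factor.
scale = max(0, 1 - 2.94/6.2246) = 0.5277
Step 3: prox(x) = [-1.0853, -3.1001]
||prox(x)|| = 3.2846
Step 4: Proximal objective.
0.5*||prox-x||^2 = 4.3218
lambda*||prox|| = 9.6567
Total = 13.9785


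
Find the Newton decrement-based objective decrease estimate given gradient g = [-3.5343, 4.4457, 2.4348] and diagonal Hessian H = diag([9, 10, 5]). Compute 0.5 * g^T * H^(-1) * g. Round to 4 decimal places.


Step 1: H is diagonal, so H^(-1) * g = [-0.3927, 0.4446, 0.487].
Step 2: g^T H^(-1) g = sum_i g_i^2 / H_ii
  = (-3.5343)^2/9 + (4.4457)^2/10 + (2.4348)^2/5
  = 1.3879 + 1.9764 + 1.1857 = 4.55
Step 3: Objective decrease = 0.5 * g^T H^(-1) g = 2.275


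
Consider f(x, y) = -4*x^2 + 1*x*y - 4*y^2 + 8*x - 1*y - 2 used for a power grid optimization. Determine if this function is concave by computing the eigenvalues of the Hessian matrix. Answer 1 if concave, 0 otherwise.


The Hessian of f(x,y) = -4*x^2 + 1*x*y - 4*y^2 + 8*x - 1*y - 2 is:
H = [[-8, 1], [1, -8]]
Trace = -8 - 8 = -16
Determinant = -8*-8 - (1)^2 = 63
Discriminant = (-16)^2 - 4*63 = 4.0
Eigenvalues: lambda_1 = -9.0, lambda_2 = -7.0
The function is concave.

1


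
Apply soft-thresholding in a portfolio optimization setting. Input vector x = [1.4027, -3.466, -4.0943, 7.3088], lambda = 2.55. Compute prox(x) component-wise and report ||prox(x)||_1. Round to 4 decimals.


Soft-thresholding with lambda = 2.55:
prox(1.4027) = sign(1.4027)*max(|1.4027| - 2.55, 0) = 0.0
prox(-3.466) = sign(-3.466)*max(|-3.466| - 2.55, 0) = -0.916
prox(-4.0943) = sign(-4.0943)*max(|-4.0943| - 2.55, 0) = -1.5443
prox(7.3088) = sign(7.3088)*max(|7.3088| - 2.55, 0) = 4.7588
prox(x) = [0.0, -0.916, -1.5443, 4.7588]
||prox(x)||_1 = 0.0 + 0.916 + 1.5443 + 4.7588 = 7.2191


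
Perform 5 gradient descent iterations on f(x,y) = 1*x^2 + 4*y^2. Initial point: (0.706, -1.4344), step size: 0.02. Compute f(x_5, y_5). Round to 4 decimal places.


Gradient descent on f(x,y) = 1*x^2 + 4*y^2.
Starting point: (0.706, -1.4344), alpha = 0.02
Step 1: grad_x = 2*1*0.706 = 1.412, grad_y = 2*4*-1.4344 = -11.4752
  x_1 = 0.706 - 0.02*1.412 = 0.6778
  y_1 = -1.4344 - 0.02*-11.4752 = -1.2049
Step 2: grad_x = 2*1*0.6778 = 1.3555, grad_y = 2*4*-1.2049 = -9.6392
  x_2 = 0.6778 - 0.02*1.3555 = 0.6506
  y_2 = -1.2049 - 0.02*-9.6392 = -1.0121
Step 3: grad_x = 2*1*0.6506 = 1.3013, grad_y = 2*4*-1.0121 = -8.0969
  x_3 = 0.6506 - 0.02*1.3013 = 0.6246
  y_3 = -1.0121 - 0.02*-8.0969 = -0.8502
Step 4: grad_x = 2*1*0.6246 = 1.2492, grad_y = 2*4*-0.8502 = -6.8014
  x_4 = 0.6246 - 0.02*1.2492 = 0.5996
  y_4 = -0.8502 - 0.02*-6.8014 = -0.7141
Step 5: grad_x = 2*1*0.5996 = 1.1993, grad_y = 2*4*-0.7141 = -5.7132
  x_5 = 0.5996 - 0.02*1.1993 = 0.5757
  y_5 = -0.7141 - 0.02*-5.7132 = -0.5999
f(0.5757, -0.5999) = 1*0.5757^2 + 4*(-0.5999)^2 = 1.7708


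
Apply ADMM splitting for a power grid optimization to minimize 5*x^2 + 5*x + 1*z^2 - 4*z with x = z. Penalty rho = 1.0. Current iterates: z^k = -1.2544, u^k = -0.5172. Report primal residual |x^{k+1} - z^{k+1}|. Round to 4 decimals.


ADMM iteration with rho = 1.0, z^k = -1.2544, u^k = -0.5172
Step 1: x-update.
Minimize 5*x^2 + 5*x + (1.0/2)*(x + 1.2544 - 0.5172)^2
FOC: (2*5 + 1.0)*x = -5 + 1.0*(-1.2544 + 0.5172)
x^{k+1} = -0.5216
Step 2: z-update.
Minimize 1*z^2 - 4*z + (1.0/2)*(-0.5216 - z - 0.5172)^2
FOC: (2*1 + 1.0)*z = 4 + 1.0*(-0.5216 - 0.5172)
z^{k+1} = 0.9871
Step 3: u-update.
u^{k+1} = -0.5172 - 0.5216 - 0.9871 = -2.0258
Step 4: Primal residual = |-0.5216 - 0.9871| = 1.5086


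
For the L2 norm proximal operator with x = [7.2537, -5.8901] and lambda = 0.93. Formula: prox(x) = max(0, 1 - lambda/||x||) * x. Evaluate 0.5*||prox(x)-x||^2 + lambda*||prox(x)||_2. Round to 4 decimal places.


Step 1: Compute ||x||.
||x|| = 9.344
Step 2: Compute scaling factor.
scale = max(0, 1 - 0.93/9.344) = 0.9005
Step 3: prox(x) = [6.5317, -5.3039]
||prox(x)|| = 8.414
Step 4: Proximal objective.
0.5*||prox-x||^2 = 0.4325
lambda*||prox|| = 7.825
Total = 8.2574


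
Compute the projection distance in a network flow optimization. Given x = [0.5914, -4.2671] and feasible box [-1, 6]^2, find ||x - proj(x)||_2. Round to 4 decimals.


Project each component onto [-1, 6].
clip(0.5914) = 0.5914, clip(-4.2671) = -1.0
Projection = [0.5914, -1.0]
Squared diffs: [0.0, 10.6739]
Distance = sqrt(10.6739) = 3.2671


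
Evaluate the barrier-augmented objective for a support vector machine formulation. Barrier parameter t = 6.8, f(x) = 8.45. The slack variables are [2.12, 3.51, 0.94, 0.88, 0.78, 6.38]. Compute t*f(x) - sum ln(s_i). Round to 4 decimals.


Step 1: Compute log-barrier.
ln values: [0.7514, 1.2556, -0.0619, -0.1278, -0.2485, 1.8532]
phi = -(0.7514 + 1.2556 - 0.0619 - 0.1278 - 0.2485 + 1.8532) = -3.422
Step 2: Compute augmented objective.
t*f(x) = 6.8*8.45 = 57.46
Total = 57.46 - 3.422 = 54.038


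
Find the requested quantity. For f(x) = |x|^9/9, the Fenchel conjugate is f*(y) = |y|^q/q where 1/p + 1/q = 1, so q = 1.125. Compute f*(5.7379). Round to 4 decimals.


The conjugate exponent q satisfies 1/p + 1/q = 1.
p = 9, so q = 9/(9 - 1) = 1.125
|y|^q = 5.7379^1.125 = 7.1383
f*(5.7379) = 7.1383 / 1.125 = 6.3452


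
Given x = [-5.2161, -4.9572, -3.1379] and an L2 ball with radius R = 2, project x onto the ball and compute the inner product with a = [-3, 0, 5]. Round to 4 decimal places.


Step 1: Compute ||x|| (intermediates to 6 decimals).
||x|| = sqrt((-5.2161)^2 + (-4.9572)^2 + (-3.1379)^2) = 7.850347
Step 2: Project.
Since ||x|| > R, scale = R/||x|| = 2/7.850347 = 0.254766, proj(x) = scale * x
proj(x) = [-1.328885, -1.262926, -0.79943]
Step 3: Dot product.
a^T * proj(x) = -3*(-1.328885) + 0*(-1.262926) + 5*(-0.79943) = -0.0105


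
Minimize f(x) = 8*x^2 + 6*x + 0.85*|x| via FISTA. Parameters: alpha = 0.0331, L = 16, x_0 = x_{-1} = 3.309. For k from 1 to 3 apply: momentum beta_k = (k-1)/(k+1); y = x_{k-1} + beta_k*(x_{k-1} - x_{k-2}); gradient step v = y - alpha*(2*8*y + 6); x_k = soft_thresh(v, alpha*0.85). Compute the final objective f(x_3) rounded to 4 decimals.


FISTA on f(x) = 8*x^2 + 6*x + 0.85*|x|
L = 16, alpha = 0.0331
Iteration 1: beta = 0.0, y = 3.309 + 0.0*(3.309 - 3.309) = 3.309
  grad(y) = 58.944, v = y - alpha*grad = 1.358
  prox(v) = soft_thresh(1.358, 0.0281) = 1.3298
Iteration 2: beta = 0.3333, y = 1.3298 + 0.3333*(1.3298 - 3.309) = 0.6701
  grad(y) = 16.7215, v = y - alpha*grad = 0.1166
  prox(v) = soft_thresh(0.1166, 0.0281) = 0.0885
Iteration 3: beta = 0.5, y = 0.0885 + 0.5*(0.0885 - 1.3298) = -0.5322
  grad(y) = -2.5151, v = y - alpha*grad = -0.4489
  prox(v) = soft_thresh(-0.4489, 0.0281) = -0.4208
f(x_3) = 8*(-0.4208)^2 + 6*(-0.4208) + 0.85*|-0.4208| = -0.7505


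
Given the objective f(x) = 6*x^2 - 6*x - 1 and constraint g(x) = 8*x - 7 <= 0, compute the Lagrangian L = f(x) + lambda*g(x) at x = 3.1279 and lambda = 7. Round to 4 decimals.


Step 1: Evaluate f(x).
f(3.1279) = 6*3.1279^2 - 6*3.1279 - 1 = 38.9352
Step 2: Evaluate g(x).
g(3.1279) = 8*3.1279 - 7 = 18.0232
Step 3: Compute Lagrangian.
L = 38.9352 + 7*18.0232 = 165.0976


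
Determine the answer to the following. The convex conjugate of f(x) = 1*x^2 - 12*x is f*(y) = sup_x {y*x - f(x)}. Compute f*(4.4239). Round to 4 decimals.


f*(y) = sup_x {y*x - a*x^2 - b*x} = sup_x {(y-b)*x - a*x^2}
FOC: (y - b) - 2a*x = 0 => x* = (y - b)/(2a)
x* = (4.4239 + 12)/(2*1) = 8.212
f*(4.4239) = (y-b)^2/(4a) = (4.4239 + 12)^2/(4*1)
= 269.7445/4 = 67.4361


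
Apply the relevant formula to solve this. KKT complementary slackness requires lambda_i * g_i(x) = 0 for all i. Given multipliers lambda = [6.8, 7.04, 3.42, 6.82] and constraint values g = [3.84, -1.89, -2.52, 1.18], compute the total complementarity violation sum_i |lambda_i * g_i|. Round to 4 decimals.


KKT complementary slackness check:
lambda_1 * g_1 = 6.8 * 3.84 = 26.112
lambda_2 * g_2 = 7.04 * -1.89 = -13.3056
lambda_3 * g_3 = 3.42 * -2.52 = -8.6184
lambda_4 * g_4 = 6.82 * 1.18 = 8.0476
Total violation = 26.112 + 13.3056 + 8.6184 + 8.0476 = 56.0836


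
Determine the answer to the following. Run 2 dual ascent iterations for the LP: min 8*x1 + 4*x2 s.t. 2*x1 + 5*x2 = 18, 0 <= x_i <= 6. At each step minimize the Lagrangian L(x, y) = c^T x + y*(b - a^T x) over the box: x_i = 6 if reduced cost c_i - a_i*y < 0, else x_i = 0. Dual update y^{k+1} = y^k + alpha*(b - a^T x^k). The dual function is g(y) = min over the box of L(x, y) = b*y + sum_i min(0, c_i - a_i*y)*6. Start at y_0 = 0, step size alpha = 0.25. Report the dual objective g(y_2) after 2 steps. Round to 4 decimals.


Dual ascent for LP: min 8*x1 + 4*x2, 2*x1 + 5*x2 = 18, 0 <= x_i <= 6
Step 1: y^k = 0.0, reduced costs: (8.0, 4.0)
  x^k = (0.0, 0.0), subgradient = b - a^T x = 18.0
  y^{k+1} = 0.0 + 0.25*18.0 = 4.5
Step 2: y^k = 4.5, reduced costs: (-1.0, -18.5)
  x^k = (6.0, 6.0), subgradient = b - a^T x = -24.0
  y^{k+1} = 4.5 + 0.25*-24.0 = -1.5
Dual objective at y_2 = -1.5: reduced costs (11.0, 11.5), box minimizer x = (0.0, 0.0)
g(y_2) = b*y + (c1 - a1*y)*x1 + (c2 - a2*y)*x2 = 18*(-1.5) + 11.0*0.0 + 11.5*0.0 = -27.0 + 0.0 + 0.0 = -27.0
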